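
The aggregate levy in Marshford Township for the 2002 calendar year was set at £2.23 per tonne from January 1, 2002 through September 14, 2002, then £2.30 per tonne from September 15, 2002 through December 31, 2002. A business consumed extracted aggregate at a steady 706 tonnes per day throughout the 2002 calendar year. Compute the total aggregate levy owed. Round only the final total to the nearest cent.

January 1 – September 14, 2002: 257 days × 706 tonnes/day = 181,442 tonnes at £2.23/tonne → £404,615.66
September 15 – December 31, 2002: 108 days × 706 tonnes/day = 76,248 tonnes at £2.30/tonne → £175,370.40

£579,986.06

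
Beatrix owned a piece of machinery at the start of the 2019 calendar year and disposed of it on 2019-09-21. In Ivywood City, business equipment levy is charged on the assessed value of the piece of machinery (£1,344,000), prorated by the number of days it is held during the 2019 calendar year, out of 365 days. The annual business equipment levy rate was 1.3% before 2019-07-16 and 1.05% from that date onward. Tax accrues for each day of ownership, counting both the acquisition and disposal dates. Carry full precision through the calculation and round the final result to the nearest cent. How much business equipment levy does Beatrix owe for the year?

£12,011.31

2019-01-01 to 2019-07-15: 196 days at 1.3% → £1,344,000 × 1.3% × 196/365 = £9,382.2247
2019-07-16 to 2019-09-21: 68 days at 1.05% → £1,344,000 × 1.05% × 68/365 = £2,629.0849
Total = £12,011.3096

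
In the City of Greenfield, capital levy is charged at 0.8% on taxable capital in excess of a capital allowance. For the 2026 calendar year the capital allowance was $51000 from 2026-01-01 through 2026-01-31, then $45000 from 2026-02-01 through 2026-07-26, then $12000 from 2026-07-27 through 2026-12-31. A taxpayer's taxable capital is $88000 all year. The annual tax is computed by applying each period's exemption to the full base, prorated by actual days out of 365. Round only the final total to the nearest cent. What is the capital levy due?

2026-01-01 to 2026-01-31: 31 days, exemption $51000 → ($88000 − $51000) × 0.8% × 31/365 = $25.1397
2026-02-01 to 2026-07-26: 176 days, exemption $45000 → ($88000 − $45000) × 0.8% × 176/365 = $165.8740
2026-07-27 to 2026-12-31: 158 days, exemption $12000 → ($88000 − $12000) × 0.8% × 158/365 = $263.1890
Total = $454.2027

$454.20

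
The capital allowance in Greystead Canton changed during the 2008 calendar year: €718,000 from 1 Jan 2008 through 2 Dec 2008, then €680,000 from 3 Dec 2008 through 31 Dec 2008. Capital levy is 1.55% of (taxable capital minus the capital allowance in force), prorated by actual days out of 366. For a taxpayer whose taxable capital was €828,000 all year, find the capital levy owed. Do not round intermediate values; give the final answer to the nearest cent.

€1,751.67

1 Jan – 2 Dec 2008: 337 days, exemption €718,000 → (€828,000 − €718,000) × 1.55% × 337/366 = €1,569.9044
3 Dec – 31 Dec 2008: 29 days, exemption €680,000 → (€828,000 − €680,000) × 1.55% × 29/366 = €181.7650
Total = €1,751.6694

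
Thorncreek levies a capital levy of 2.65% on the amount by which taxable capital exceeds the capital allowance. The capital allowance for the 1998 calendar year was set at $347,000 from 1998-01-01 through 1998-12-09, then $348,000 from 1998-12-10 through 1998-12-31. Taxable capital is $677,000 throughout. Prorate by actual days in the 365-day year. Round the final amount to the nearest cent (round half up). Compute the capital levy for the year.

1998-01-01 to 1998-12-09: 343 days, exemption $347,000 → ($677,000 − $347,000) × 2.65% × 343/365 = $8,217.9041
1998-12-10 to 1998-12-31: 22 days, exemption $348,000 → ($677,000 − $348,000) × 2.65% × 22/365 = $525.4986
Total = $8,743.4027

$8,743.40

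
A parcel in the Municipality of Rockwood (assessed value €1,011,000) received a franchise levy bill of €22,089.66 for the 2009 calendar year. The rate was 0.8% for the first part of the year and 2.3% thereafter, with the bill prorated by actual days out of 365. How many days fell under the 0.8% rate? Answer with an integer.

28 days

Let d = days at the first rate; then 365 − d days at the second rate.
€1,011,000 × [0.8%·d + 2.3%·(365−d)] / 365 = €22,089.66
Solving gives d = 28, so the new rate took effect on January 29, 2009.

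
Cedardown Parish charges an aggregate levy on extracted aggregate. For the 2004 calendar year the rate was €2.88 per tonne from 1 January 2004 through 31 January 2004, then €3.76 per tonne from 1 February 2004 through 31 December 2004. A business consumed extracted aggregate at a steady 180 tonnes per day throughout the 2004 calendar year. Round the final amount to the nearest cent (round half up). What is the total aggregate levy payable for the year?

€242798.40

1 January – 31 January 2004: 31 days × 180 tonnes/day = 5,580 tonnes at €2.88/tonne → €16070.40
1 February – 31 December 2004: 335 days × 180 tonnes/day = 60,300 tonnes at €3.76/tonne → €226728.00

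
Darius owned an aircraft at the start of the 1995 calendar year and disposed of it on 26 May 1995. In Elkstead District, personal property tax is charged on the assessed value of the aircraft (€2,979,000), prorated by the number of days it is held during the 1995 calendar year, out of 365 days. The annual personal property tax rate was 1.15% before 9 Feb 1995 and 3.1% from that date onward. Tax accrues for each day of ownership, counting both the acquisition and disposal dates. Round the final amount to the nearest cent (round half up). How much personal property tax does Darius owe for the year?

€30,732.67

1 Jan – 8 Feb 1995: 39 days at 1.15% → €2,979,000 × 1.15% × 39/365 = €3,660.4973
9 Feb – 26 May 1995: 107 days at 3.1% → €2,979,000 × 3.1% × 107/365 = €27,072.1726
Total = €30,732.6699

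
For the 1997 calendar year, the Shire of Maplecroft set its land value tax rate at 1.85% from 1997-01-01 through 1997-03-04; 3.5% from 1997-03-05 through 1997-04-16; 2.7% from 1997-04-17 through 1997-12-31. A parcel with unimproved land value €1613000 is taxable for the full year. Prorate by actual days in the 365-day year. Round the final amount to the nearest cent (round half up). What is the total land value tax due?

1997-01-01 to 1997-03-04: 63 days at 1.85% → €1613000 × 1.85% × 63/365 = €5150.5521
1997-03-05 to 1997-04-16: 43 days at 3.5% → €1613000 × 3.5% × 43/365 = €6650.8630
1997-04-17 to 1997-12-31: 259 days at 2.7% → €1613000 × 2.7% × 259/365 = €30903.3123
Total = €42704.7274

€42704.73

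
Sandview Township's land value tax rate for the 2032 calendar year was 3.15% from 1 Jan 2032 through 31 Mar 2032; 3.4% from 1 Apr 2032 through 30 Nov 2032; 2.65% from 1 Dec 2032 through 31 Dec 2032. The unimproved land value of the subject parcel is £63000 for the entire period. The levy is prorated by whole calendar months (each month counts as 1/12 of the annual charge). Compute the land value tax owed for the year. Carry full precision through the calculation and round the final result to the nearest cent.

£2063.25

1 Jan – 31 Mar 2032: 3 months at 3.15% → £63000 × 3.15% × 3/12 = £496.1250
1 Apr – 30 Nov 2032: 8 months at 3.4% → £63000 × 3.4% × 8/12 = £1428.0000
1 Dec – 31 Dec 2032: 1 month at 2.65% → £63000 × 2.65% × 1/12 = £139.1250
Total = £2063.2500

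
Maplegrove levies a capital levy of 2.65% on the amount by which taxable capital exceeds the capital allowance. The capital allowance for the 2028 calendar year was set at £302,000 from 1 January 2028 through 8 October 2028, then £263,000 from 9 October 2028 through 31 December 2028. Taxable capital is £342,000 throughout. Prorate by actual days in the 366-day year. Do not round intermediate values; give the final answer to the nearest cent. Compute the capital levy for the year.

1 January – 8 October 2028: 282 days, exemption £302,000 → (£342,000 − £302,000) × 2.65% × 282/366 = £816.7213
9 October – 31 December 2028: 84 days, exemption £263,000 → (£342,000 − £263,000) × 2.65% × 84/366 = £480.4754
Total = £1,297.1967

£1,297.20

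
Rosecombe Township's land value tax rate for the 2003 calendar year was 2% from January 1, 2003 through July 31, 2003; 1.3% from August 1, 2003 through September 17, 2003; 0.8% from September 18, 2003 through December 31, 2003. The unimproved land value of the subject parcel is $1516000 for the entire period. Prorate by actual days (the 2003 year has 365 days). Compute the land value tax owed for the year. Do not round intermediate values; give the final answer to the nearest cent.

January 1 – July 31, 2003: 212 days at 2% → $1516000 × 2% × 212/365 = $17610.5205
August 1 – September 17, 2003: 48 days at 1.3% → $1516000 × 1.3% × 48/365 = $2591.7370
September 18 – December 31, 2003: 105 days at 0.8% → $1516000 × 0.8% × 105/365 = $3488.8767
Total = $23691.1342

$23691.13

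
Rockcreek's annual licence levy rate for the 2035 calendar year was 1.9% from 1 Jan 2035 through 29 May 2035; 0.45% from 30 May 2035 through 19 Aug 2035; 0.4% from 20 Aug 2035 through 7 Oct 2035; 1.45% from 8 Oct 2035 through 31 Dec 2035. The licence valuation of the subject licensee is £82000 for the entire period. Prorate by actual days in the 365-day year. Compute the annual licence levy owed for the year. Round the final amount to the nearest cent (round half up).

1 Jan – 29 May 2035: 149 days at 1.9% → £82000 × 1.9% × 149/365 = £636.0055
30 May – 19 Aug 2035: 82 days at 0.45% → £82000 × 0.45% × 82/365 = £82.8986
20 Aug – 7 Oct 2035: 49 days at 0.4% → £82000 × 0.4% × 49/365 = £44.0329
8 Oct – 31 Dec 2035: 85 days at 1.45% → £82000 × 1.45% × 85/365 = £276.8904
Total = £1039.8274

£1039.83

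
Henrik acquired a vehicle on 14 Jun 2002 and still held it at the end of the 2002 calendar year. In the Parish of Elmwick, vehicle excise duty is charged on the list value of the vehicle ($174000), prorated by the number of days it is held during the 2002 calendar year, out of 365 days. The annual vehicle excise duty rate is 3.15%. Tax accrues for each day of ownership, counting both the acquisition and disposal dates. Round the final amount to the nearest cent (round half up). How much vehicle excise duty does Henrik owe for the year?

$3018.30

Days held (14 Jun – 31 Dec 2002): 201 out of 365
Tax = $174000 × 3.15% × 201/365 = $3018.3041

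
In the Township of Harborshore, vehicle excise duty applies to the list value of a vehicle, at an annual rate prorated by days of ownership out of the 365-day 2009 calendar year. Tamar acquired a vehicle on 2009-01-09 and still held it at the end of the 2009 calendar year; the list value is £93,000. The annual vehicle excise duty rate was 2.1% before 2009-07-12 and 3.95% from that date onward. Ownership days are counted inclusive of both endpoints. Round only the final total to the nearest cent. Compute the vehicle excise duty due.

£2,725.66

2009-01-09 to 2009-07-11: 184 days at 2.1% → £93,000 × 2.1% × 184/365 = £984.5260
2009-07-12 to 2009-12-31: 173 days at 3.95% → £93,000 × 3.95% × 173/365 = £1,741.1384
Total = £2,725.6644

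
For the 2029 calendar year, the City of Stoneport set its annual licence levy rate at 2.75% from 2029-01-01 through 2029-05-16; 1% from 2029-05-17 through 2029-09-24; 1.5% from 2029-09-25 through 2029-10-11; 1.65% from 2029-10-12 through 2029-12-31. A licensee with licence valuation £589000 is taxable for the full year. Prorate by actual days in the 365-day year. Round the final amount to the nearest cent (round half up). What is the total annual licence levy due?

£10717.38

2029-01-01 to 2029-05-16: 136 days at 2.75% → £589000 × 2.75% × 136/365 = £6035.2329
2029-05-17 to 2029-09-24: 131 days at 1% → £589000 × 1% × 131/365 = £2113.9452
2029-09-25 to 2029-10-11: 17 days at 1.5% → £589000 × 1.5% × 17/365 = £411.4932
2029-10-12 to 2029-12-31: 81 days at 1.65% → £589000 × 1.65% × 81/365 = £2156.7082
Total = £10717.3795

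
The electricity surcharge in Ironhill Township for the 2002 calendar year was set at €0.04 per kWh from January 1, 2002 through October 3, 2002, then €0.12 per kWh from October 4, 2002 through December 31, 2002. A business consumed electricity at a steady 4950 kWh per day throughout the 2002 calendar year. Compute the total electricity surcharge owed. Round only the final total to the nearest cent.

€107,514.00

January 1 – October 3, 2002: 276 days × 4950 kWh/day = 1,366,200 kWh at €0.04/kWh → €54,648.00
October 4 – December 31, 2002: 89 days × 4950 kWh/day = 440,550 kWh at €0.12/kWh → €52,866.00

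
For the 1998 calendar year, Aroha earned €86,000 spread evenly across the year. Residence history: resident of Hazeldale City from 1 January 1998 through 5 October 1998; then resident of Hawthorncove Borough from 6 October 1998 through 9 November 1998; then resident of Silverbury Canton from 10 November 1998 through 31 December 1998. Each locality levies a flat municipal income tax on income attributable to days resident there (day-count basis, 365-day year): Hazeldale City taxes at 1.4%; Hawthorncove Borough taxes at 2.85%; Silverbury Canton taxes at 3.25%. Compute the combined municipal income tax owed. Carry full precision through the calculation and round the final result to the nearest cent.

Hazeldale City, 1 January – 5 October 1998: 278 days → €86,000 × 1.4% × 278/365 = €917.0192
Hawthorncove Borough, 6 October – 9 November 1998: 35 days → €86,000 × 2.85% × 35/365 = €235.0274
Silverbury Canton, 10 November – 31 December 1998: 52 days → €86,000 × 3.25% × 52/365 = €398.1918
Total = €1,550.2384

€1,550.24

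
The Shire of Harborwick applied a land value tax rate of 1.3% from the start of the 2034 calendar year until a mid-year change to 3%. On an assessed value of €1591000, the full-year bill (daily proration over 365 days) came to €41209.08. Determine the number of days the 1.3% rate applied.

88 days

Let d = days at the first rate; then 365 − d days at the second rate.
€1591000 × [1.3%·d + 3%·(365−d)] / 365 = €41209.08
Solving gives d = 88, so the new rate took effect on 30 March 2034.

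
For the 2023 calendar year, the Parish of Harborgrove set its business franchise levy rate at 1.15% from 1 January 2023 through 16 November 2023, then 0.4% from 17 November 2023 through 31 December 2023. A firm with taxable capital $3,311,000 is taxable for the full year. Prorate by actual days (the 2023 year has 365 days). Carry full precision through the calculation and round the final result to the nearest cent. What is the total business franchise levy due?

$35,014.96

1 January – 16 November 2023: 320 days at 1.15% → $3,311,000 × 1.15% × 320/365 = $33,382.1370
17 November – 31 December 2023: 45 days at 0.4% → $3,311,000 × 0.4% × 45/365 = $1,632.8219
Total = $35,014.9589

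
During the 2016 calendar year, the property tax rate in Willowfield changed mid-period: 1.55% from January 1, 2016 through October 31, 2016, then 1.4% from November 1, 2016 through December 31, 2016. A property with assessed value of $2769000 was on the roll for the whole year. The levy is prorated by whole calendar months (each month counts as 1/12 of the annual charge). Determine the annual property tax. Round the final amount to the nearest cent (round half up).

$42227.25

January 1 – October 31, 2016: 10 months at 1.55% → $2769000 × 1.55% × 10/12 = $35766.2500
November 1 – December 31, 2016: 2 months at 1.4% → $2769000 × 1.4% × 2/12 = $6461.0000
Total = $42227.2500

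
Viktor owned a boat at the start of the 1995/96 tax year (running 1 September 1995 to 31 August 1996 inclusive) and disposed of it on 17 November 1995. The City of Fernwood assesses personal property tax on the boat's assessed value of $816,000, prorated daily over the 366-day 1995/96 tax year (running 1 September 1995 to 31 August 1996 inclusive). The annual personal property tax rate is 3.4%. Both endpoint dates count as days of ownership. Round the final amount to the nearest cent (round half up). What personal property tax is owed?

Days held (1 September – 17 November 1995): 78 out of 366
Tax = $816,000 × 3.4% × 78/366 = $5,912.6557

$5,912.66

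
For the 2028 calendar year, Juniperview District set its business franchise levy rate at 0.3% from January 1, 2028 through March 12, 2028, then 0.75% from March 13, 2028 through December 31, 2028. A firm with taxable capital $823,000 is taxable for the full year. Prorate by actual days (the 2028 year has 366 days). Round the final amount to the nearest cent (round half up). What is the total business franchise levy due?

January 1 – March 12, 2028: 72 days at 0.3% → $823,000 × 0.3% × 72/366 = $485.7049
March 13 – December 31, 2028: 294 days at 0.75% → $823,000 × 0.75% × 294/366 = $4,958.2377
Total = $5,443.9426

$5,443.94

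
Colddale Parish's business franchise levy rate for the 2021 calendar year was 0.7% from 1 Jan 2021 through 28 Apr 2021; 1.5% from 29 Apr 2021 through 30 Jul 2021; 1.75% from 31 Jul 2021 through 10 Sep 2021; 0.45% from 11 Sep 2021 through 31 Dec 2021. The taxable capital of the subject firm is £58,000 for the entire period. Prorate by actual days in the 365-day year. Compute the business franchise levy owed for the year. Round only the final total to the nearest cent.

1 Jan – 28 Apr 2021: 118 days at 0.7% → £58,000 × 0.7% × 118/365 = £131.2548
29 Apr – 30 Jul 2021: 93 days at 1.5% → £58,000 × 1.5% × 93/365 = £221.6712
31 Jul – 10 Sep 2021: 42 days at 1.75% → £58,000 × 1.75% × 42/365 = £116.7945
11 Sep – 31 Dec 2021: 112 days at 0.45% → £58,000 × 0.45% × 112/365 = £80.0877
Total = £549.8082

£549.81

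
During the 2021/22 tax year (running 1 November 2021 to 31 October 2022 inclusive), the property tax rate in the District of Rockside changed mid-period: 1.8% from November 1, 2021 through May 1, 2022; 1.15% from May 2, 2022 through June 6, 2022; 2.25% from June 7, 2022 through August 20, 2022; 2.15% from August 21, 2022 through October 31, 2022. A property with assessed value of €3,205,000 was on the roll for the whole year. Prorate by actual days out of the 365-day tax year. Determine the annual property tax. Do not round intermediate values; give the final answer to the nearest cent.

€60,811.58

November 1, 2021 – May 1, 2022: 182 days at 1.8% → €3,205,000 × 1.8% × 182/365 = €28,765.9726
May 2 – June 6, 2022: 36 days at 1.15% → €3,205,000 × 1.15% × 36/365 = €3,635.2603
June 7 – August 20, 2022: 75 days at 2.25% → €3,205,000 × 2.25% × 75/365 = €14,817.6370
August 21 – October 31, 2022: 72 days at 2.15% → €3,205,000 × 2.15% × 72/365 = €13,592.7123
Total = €60,811.5822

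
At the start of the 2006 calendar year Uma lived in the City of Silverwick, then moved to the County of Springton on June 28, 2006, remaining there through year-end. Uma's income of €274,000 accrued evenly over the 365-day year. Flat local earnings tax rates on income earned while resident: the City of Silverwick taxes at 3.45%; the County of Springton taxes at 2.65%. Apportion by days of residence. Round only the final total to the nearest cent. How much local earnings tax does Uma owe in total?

€8,329.98

The City of Silverwick, January 1 – June 27, 2006: 178 days → €274,000 × 3.45% × 178/365 = €4,609.9562
The County of Springton, June 28 – December 31, 2006: 187 days → €274,000 × 2.65% × 187/365 = €3,720.0192
Total = €8,329.9753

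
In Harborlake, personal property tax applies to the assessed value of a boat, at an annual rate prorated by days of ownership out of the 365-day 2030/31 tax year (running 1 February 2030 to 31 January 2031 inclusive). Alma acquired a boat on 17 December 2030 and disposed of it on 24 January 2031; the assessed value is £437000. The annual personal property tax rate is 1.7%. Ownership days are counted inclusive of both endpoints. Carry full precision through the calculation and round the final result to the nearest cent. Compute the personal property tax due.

Days held (17 December 2030 – 24 January 2031): 39 out of 365
Tax = £437000 × 1.7% × 39/365 = £793.7836

£793.78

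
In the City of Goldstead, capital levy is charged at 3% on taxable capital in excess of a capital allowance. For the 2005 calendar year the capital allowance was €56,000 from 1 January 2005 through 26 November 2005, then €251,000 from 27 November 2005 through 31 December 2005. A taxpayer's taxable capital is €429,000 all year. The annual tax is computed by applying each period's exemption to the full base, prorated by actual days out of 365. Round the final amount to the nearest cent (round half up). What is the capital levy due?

1 January – 26 November 2005: 330 days, exemption €56,000 → (€429,000 − €56,000) × 3% × 330/365 = €10,116.9863
27 November – 31 December 2005: 35 days, exemption €251,000 → (€429,000 − €251,000) × 3% × 35/365 = €512.0548
Total = €10,629.0411

€10,629.04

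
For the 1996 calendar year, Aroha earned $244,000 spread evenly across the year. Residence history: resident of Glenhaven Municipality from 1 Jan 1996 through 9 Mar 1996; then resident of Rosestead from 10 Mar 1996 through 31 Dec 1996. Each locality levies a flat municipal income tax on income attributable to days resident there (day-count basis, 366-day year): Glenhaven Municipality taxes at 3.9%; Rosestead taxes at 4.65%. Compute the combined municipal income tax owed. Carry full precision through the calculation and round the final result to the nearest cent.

Glenhaven Municipality, 1 Jan – 9 Mar 1996: 69 days → $244,000 × 3.9% × 69/366 = $1,794.0000
Rosestead, 10 Mar – 31 Dec 1996: 297 days → $244,000 × 4.65% × 297/366 = $9,207.0000
Total = $11,001.0000

$11,001.00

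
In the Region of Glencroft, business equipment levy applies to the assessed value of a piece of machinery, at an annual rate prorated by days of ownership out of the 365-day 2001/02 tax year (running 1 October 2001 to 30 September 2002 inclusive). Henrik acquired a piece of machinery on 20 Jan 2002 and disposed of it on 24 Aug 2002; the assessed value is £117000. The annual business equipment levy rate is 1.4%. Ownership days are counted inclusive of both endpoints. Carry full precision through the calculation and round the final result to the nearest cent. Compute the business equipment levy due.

Days held (20 Jan – 24 Aug 2002): 217 out of 365
Tax = £117000 × 1.4% × 217/365 = £973.8247

£973.82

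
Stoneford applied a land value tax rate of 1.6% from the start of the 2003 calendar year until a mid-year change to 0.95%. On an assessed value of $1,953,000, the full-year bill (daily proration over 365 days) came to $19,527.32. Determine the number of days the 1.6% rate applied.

28 days

Let d = days at the first rate; then 365 − d days at the second rate.
$1,953,000 × [1.6%·d + 0.95%·(365−d)] / 365 = $19,527.32
Solving gives d = 28, so the new rate took effect on January 29, 2003.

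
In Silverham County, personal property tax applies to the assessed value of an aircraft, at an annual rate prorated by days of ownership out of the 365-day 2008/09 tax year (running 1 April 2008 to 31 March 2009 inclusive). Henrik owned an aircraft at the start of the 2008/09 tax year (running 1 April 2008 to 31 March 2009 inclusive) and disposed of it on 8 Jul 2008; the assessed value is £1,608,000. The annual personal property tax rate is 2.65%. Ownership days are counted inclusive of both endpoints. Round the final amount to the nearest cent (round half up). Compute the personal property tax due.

£11,557.78

Days held (1 Apr – 8 Jul 2008): 99 out of 365
Tax = £1,608,000 × 2.65% × 99/365 = £11,557.7753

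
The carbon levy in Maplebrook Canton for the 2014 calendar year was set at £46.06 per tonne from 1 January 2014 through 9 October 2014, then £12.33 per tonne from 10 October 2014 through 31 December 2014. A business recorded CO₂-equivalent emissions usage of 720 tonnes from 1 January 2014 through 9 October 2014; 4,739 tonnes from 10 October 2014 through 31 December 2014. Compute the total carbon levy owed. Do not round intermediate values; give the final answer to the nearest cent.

£91,595.07

1 January – 9 October 2014: 720 tonnes at £46.06/tonne → £33,163.20
10 October – 31 December 2014: 4,739 tonnes at £12.33/tonne → £58,431.87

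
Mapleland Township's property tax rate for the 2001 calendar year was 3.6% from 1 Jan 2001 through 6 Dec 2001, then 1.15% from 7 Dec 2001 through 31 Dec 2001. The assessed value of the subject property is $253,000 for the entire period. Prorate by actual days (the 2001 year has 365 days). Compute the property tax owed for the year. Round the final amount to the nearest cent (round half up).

1 Jan – 6 Dec 2001: 340 days at 3.6% → $253,000 × 3.6% × 340/365 = $8,484.1644
7 Dec – 31 Dec 2001: 25 days at 1.15% → $253,000 × 1.15% × 25/365 = $199.2808
Total = $8,683.4452

$8,683.45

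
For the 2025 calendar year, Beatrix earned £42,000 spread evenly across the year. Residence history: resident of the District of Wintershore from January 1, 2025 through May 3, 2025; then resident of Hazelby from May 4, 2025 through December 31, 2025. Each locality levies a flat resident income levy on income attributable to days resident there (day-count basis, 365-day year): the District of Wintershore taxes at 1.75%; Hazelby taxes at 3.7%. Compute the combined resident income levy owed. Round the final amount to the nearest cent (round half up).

£1,278.01

The District of Wintershore, January 1 – May 3, 2025: 123 days → £42,000 × 1.75% × 123/365 = £247.6849
Hazelby, May 4 – December 31, 2025: 242 days → £42,000 × 3.7% × 242/365 = £1,030.3233
Total = £1,278.0082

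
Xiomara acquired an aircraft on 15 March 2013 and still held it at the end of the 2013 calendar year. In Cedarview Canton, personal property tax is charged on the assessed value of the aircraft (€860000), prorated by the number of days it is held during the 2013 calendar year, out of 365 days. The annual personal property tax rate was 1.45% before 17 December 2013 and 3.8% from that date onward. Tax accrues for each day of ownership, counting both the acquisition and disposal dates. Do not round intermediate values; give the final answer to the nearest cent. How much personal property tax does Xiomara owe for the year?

15 March – 16 December 2013: 277 days at 1.45% → €860000 × 1.45% × 277/365 = €9463.5342
17 December – 31 December 2013: 15 days at 3.8% → €860000 × 3.8% × 15/365 = €1343.0137
Total = €10806.5479

€10806.55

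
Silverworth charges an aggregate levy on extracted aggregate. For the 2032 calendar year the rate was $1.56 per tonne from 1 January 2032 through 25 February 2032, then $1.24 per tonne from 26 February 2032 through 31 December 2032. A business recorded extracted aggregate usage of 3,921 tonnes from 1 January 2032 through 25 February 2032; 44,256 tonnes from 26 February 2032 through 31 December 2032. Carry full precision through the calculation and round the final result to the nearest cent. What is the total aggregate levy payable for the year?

$60,994.20

1 January – 25 February 2032: 3,921 tonnes at $1.56/tonne → $6,116.76
26 February – 31 December 2032: 44,256 tonnes at $1.24/tonne → $54,877.44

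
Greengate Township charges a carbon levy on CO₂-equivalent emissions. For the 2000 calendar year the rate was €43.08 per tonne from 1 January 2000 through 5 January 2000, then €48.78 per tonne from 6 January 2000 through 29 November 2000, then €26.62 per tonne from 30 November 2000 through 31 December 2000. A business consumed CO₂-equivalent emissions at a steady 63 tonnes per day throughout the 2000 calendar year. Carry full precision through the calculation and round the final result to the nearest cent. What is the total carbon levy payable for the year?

€1078299.18

1 January – 5 January 2000: 5 days × 63 tonnes/day = 315 tonnes at €43.08/tonne → €13570.20
6 January – 29 November 2000: 329 days × 63 tonnes/day = 20,727 tonnes at €48.78/tonne → €1011063.06
30 November – 31 December 2000: 32 days × 63 tonnes/day = 2,016 tonnes at €26.62/tonne → €53665.92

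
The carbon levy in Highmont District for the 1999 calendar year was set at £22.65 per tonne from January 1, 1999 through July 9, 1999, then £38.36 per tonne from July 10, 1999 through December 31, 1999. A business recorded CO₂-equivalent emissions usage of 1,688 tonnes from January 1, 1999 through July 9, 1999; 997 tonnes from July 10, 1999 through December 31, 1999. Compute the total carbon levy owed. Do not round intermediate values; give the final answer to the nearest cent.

£76,478.12

January 1 – July 9, 1999: 1,688 tonnes at £22.65/tonne → £38,233.20
July 10 – December 31, 1999: 997 tonnes at £38.36/tonne → £38,244.92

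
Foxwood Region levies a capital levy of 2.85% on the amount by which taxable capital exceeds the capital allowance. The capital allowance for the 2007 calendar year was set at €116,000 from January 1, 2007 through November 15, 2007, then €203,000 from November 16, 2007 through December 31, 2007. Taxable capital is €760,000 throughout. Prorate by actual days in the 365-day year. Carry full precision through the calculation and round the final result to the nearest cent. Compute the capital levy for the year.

€18,041.52

January 1 – November 15, 2007: 319 days, exemption €116,000 → (€760,000 − €116,000) × 2.85% × 319/365 = €16,040.8932
November 16 – December 31, 2007: 46 days, exemption €203,000 → (€760,000 − €203,000) × 2.85% × 46/365 = €2,000.6219
Total = €18,041.5151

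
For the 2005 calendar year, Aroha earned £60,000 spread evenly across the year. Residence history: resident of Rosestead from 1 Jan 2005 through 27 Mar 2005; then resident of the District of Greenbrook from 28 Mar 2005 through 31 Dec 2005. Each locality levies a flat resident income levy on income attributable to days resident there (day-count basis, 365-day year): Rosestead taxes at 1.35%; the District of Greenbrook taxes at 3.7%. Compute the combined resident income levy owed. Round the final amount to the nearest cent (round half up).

£1,887.78

Rosestead, 1 Jan – 27 Mar 2005: 86 days → £60,000 × 1.35% × 86/365 = £190.8493
The District of Greenbrook, 28 Mar – 31 Dec 2005: 279 days → £60,000 × 3.7% × 279/365 = £1,696.9315
Total = £1,887.7808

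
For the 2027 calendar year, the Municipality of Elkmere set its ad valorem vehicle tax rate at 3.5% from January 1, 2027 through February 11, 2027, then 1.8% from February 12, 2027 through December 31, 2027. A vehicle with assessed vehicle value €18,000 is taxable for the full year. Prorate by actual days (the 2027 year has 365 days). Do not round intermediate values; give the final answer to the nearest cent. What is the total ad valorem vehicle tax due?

January 1 – February 11, 2027: 42 days at 3.5% → €18,000 × 3.5% × 42/365 = €72.4932
February 12 – December 31, 2027: 323 days at 1.8% → €18,000 × 1.8% × 323/365 = €286.7178
Total = €359.2110

€359.21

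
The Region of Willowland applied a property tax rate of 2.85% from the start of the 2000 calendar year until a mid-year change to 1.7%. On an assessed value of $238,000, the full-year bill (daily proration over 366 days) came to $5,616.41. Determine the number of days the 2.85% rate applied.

210 days

Let d = days at the first rate; then 366 − d days at the second rate.
$238,000 × [2.85%·d + 1.7%·(366−d)] / 366 = $5,616.41
Solving gives d = 210, so the new rate took effect on 29 Jul 2000.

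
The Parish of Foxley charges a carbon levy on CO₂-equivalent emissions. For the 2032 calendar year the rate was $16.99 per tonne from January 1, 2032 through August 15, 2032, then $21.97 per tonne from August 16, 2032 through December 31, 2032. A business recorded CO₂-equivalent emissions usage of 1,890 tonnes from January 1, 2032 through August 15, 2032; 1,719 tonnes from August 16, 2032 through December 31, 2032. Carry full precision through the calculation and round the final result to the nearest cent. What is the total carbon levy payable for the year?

$69877.53

January 1 – August 15, 2032: 1,890 tonnes at $16.99/tonne → $32111.10
August 16 – December 31, 2032: 1,719 tonnes at $21.97/tonne → $37766.43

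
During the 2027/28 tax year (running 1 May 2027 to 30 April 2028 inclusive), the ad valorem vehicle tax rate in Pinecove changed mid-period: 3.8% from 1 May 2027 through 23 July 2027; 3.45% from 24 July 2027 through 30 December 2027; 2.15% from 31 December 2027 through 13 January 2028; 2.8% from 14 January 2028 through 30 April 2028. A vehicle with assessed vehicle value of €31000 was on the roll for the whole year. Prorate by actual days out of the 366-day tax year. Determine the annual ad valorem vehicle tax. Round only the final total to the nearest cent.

1 May – 23 July 2027: 84 days at 3.8% → €31000 × 3.8% × 84/366 = €270.3607
24 July – 30 December 2027: 160 days at 3.45% → €31000 × 3.45% × 160/366 = €467.5410
31 December 2027 – 13 January 2028: 14 days at 2.15% → €31000 × 2.15% × 14/366 = €25.4945
14 January – 30 April 2028: 108 days at 2.8% → €31000 × 2.8% × 108/366 = €256.1311
Total = €1019.5273

€1019.53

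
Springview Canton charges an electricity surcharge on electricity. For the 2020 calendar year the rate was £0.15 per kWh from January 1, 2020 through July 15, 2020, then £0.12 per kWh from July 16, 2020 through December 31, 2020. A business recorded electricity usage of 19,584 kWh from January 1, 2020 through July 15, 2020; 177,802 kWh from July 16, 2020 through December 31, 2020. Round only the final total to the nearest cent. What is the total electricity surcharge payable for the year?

January 1 – July 15, 2020: 19,584 kWh at £0.15/kWh → £2,937.60
July 16 – December 31, 2020: 177,802 kWh at £0.12/kWh → £21,336.24

£24,273.84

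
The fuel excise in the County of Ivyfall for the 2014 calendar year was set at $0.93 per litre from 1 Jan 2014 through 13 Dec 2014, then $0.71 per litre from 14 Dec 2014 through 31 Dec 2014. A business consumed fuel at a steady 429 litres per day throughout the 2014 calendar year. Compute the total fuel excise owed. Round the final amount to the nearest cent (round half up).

1 Jan – 13 Dec 2014: 347 days × 429 litres/day = 148,863 litres at $0.93/litre → $138,442.59
14 Dec – 31 Dec 2014: 18 days × 429 litres/day = 7,722 litres at $0.71/litre → $5,482.62

$143,925.21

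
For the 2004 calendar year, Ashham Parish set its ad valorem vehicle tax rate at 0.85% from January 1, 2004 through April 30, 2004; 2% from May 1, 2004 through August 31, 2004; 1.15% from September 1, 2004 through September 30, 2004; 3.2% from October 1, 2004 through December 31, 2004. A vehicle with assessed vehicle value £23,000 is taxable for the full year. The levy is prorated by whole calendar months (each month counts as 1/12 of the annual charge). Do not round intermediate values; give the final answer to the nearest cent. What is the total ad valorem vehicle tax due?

£424.54

January 1 – April 30, 2004: 4 months at 0.85% → £23,000 × 0.85% × 4/12 = £65.1667
May 1 – August 31, 2004: 4 months at 2% → £23,000 × 2% × 4/12 = £153.3333
September 1 – September 30, 2004: 1 month at 1.15% → £23,000 × 1.15% × 1/12 = £22.0417
October 1 – December 31, 2004: 3 months at 3.2% → £23,000 × 3.2% × 3/12 = £184.0000
Total = £424.5417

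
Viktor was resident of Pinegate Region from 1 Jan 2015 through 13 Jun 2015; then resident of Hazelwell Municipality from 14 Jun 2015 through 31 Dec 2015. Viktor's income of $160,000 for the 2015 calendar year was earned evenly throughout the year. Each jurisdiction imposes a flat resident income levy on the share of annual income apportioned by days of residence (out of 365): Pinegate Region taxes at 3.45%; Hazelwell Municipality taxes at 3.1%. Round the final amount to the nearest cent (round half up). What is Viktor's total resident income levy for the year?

$5,211.62

Pinegate Region, 1 Jan – 13 Jun 2015: 164 days → $160,000 × 3.45% × 164/365 = $2,480.2192
Hazelwell Municipality, 14 Jun – 31 Dec 2015: 201 days → $160,000 × 3.1% × 201/365 = $2,731.3973
Total = $5,211.6164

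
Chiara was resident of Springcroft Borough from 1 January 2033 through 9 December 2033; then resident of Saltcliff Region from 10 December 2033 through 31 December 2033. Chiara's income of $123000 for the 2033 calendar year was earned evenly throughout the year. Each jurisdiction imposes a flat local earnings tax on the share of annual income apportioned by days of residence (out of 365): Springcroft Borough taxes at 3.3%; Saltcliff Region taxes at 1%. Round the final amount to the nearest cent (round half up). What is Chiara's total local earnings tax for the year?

Springcroft Borough, 1 January – 9 December 2033: 343 days → $123000 × 3.3% × 343/365 = $3814.3479
Saltcliff Region, 10 December – 31 December 2033: 22 days → $123000 × 1% × 22/365 = $74.1370
Total = $3888.4849

$3888.48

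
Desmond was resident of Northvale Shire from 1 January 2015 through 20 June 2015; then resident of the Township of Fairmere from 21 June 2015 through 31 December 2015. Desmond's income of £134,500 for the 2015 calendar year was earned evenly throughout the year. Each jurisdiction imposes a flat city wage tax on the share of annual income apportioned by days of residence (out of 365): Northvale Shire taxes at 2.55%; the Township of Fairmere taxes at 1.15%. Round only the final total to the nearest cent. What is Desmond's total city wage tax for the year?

£2,428.92

Northvale Shire, 1 January – 20 June 2015: 171 days → £134,500 × 2.55% × 171/365 = £1,606.8144
The Township of Fairmere, 21 June – 31 December 2015: 194 days → £134,500 × 1.15% × 194/365 = £822.1082
Total = £2,428.9226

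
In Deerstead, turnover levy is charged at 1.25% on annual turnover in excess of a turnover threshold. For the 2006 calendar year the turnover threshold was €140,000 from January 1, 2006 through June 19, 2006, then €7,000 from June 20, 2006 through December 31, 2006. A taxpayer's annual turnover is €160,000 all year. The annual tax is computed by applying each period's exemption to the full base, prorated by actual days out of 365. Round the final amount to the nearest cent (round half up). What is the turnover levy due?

January 1 – June 19, 2006: 170 days, exemption €140,000 → (€160,000 − €140,000) × 1.25% × 170/365 = €116.4384
June 20 – December 31, 2006: 195 days, exemption €7,000 → (€160,000 − €7,000) × 1.25% × 195/365 = €1,021.7466
Total = €1,138.1849

€1,138.18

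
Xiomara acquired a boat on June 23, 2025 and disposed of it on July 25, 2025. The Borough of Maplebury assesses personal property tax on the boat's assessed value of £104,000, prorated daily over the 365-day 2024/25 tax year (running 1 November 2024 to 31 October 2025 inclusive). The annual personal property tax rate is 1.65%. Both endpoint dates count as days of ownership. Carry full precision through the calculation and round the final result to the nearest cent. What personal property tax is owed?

£155.15

Days held (June 23 – July 25, 2025): 33 out of 365
Tax = £104,000 × 1.65% × 33/365 = £155.1452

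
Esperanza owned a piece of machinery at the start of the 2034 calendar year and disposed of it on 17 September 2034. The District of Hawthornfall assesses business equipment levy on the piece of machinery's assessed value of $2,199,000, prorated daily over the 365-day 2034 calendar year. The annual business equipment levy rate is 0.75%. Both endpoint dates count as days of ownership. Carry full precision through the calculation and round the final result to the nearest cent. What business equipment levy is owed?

Days held (1 January – 17 September 2034): 260 out of 365
Tax = $2,199,000 × 0.75% × 260/365 = $11,748.0822

$11,748.08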